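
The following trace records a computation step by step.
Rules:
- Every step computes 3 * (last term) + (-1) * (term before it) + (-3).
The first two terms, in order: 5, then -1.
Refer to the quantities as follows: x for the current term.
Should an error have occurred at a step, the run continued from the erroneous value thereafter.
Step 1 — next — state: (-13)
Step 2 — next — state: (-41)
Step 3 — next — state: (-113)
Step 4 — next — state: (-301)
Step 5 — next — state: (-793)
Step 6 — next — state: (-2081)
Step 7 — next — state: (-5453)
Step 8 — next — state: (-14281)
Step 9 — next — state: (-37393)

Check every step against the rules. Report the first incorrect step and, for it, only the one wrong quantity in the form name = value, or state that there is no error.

step 1: x = 3*(-1) + (-1)*(5) + (-3) = -11 -> the recorded entry deviates here
First deviation found at step 1; the corrected entry is x = -11.

step 1, x = -11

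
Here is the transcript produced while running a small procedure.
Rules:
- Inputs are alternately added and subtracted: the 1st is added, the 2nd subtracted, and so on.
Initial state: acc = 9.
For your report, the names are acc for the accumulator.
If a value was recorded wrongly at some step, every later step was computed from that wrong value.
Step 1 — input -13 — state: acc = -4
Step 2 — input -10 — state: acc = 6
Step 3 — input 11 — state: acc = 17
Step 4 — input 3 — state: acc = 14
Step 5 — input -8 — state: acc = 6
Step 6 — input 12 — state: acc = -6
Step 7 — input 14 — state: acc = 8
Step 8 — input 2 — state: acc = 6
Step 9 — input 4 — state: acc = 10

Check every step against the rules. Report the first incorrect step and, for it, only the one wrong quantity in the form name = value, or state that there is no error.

no error

Step 1: acc = 9 + -13 = -4 — checks out.
Step 2: acc = -4 - -10 = 6 — in agreement.
Step 3: acc = 6 + 11 = 17 — verified.
Step 4: acc = 17 - 3 = 14 — confirmed correct.
Step 5: acc = 14 + -8 = 6 — consistent with the transcript.
Step 6: acc = 6 - 12 = -6 — in agreement.
Step 7: acc = -6 + 14 = 8 — consistent with the transcript.
Step 8: acc = 8 - 2 = 6 — checks out.
Step 9: acc = 6 + 4 = 10 — matches.
Every step is consistent.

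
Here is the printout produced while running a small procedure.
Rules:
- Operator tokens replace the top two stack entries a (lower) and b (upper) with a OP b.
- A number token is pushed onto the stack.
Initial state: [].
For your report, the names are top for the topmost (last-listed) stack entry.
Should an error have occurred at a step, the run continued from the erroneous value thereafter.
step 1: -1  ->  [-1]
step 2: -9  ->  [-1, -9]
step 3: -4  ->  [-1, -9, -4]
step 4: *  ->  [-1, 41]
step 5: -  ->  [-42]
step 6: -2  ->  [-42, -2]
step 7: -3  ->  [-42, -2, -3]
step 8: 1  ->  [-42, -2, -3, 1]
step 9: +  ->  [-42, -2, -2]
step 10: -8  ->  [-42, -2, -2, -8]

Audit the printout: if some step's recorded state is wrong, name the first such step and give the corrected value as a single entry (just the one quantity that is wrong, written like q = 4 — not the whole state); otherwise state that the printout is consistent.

1. push -1: top = -1 (verified)
2. push -9: top = -9 (matches)
3. push -4: top = -4 (in agreement)
4. -9 * -4 = 36 (this is not what the printout shows)
The earliest wrong entry is at step 4: it should read top = 36.

step 4, top = 36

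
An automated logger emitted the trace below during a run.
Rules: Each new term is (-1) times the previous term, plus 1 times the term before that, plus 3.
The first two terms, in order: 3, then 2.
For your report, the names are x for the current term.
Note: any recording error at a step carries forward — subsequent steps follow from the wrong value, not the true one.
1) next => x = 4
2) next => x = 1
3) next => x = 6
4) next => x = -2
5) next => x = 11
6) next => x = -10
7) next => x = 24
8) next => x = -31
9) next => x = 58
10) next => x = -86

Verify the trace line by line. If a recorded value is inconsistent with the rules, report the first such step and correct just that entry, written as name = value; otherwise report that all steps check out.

no error

Step 1: x = -1*(2) + (1)*(3) + (3) = 4 — matches.
Step 2: x = -1*(4) + (1)*(2) + (3) = 1 — verified.
Step 3: x = -1*(1) + (1)*(4) + (3) = 6 — checks out.
Step 4: x = -1*(6) + (1)*(1) + (3) = -2 — in agreement.
Step 5: x = -1*(-2) + (1)*(6) + (3) = 11 — verified.
Step 6: x = -1*(11) + (1)*(-2) + (3) = -10 — consistent with the trace.
Step 7: x = -1*(-10) + (1)*(11) + (3) = 24 — matches.
Step 8: x = -1*(24) + (1)*(-10) + (3) = -31 — exactly as logged.
Step 9: x = -1*(-31) + (1)*(24) + (3) = 58 — exactly as logged.
Step 10: x = -1*(58) + (1)*(-31) + (3) = -86 — consistent with the trace.
All steps check out; nothing to correct.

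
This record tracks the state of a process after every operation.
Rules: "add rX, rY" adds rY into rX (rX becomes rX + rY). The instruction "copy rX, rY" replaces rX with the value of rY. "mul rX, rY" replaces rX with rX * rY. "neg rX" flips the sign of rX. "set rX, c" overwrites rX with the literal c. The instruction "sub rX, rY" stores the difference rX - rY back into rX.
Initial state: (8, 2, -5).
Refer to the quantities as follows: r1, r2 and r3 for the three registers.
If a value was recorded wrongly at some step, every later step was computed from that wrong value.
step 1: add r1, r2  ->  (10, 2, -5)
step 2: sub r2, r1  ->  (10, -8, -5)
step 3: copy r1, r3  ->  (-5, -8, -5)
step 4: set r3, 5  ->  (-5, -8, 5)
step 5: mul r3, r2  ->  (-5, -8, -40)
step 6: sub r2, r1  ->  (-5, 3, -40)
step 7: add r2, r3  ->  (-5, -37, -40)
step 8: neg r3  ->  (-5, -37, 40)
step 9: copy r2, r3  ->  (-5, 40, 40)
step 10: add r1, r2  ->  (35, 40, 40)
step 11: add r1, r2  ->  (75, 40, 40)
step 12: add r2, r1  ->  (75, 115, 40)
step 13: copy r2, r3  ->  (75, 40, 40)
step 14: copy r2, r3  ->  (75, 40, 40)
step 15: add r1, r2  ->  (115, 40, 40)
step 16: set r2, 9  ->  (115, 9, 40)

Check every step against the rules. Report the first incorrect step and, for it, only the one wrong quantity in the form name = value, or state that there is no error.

step 6, r2 = -3

1. r1 = 8 + 2 = 10 (checks out)
2. r2 = 2 - 10 = -8 (no discrepancy)
3. r1 = -5 (confirmed correct)
4. r3 = 5 (matches)
5. r3 = 5 * -8 = -40 (exactly as logged)
6. r2 = -8 - -5 = -3 (a discrepancy with the record)
First deviation found at step 6; the corrected entry is r2 = -3.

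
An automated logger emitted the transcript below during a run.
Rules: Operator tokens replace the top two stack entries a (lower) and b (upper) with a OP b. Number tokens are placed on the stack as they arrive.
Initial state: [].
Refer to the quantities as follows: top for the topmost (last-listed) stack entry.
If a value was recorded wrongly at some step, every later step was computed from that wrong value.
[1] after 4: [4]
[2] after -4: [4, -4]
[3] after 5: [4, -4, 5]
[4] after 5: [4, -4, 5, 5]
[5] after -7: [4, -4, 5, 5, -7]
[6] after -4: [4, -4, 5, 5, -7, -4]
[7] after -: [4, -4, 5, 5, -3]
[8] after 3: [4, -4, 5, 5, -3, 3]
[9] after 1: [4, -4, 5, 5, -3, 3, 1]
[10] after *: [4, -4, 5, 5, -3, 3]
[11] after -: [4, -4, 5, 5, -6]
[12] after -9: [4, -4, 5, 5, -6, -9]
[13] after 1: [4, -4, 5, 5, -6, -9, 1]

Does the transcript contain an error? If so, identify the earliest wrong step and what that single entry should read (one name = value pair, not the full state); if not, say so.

step 1: push 4: top = 4 -> verified
step 2: push -4: top = -4 -> no discrepancy
step 3: push 5: top = 5 -> consistent with the transcript
step 4: push 5: top = 5 -> confirmed correct
step 5: push -7: top = -7 -> no discrepancy
step 6: push -4: top = -4 -> agrees with the transcript
step 7: -7 - -4 = -3 -> agrees with the transcript
step 8: push 3: top = 3 -> agrees with the transcript
step 9: push 1: top = 1 -> verified
step 10: 3 * 1 = 3 -> agrees with the transcript
step 11: -3 - 3 = -6 -> matches
step 12: push -9: top = -9 -> consistent with the transcript
step 13: push 1: top = 1 -> in agreement
The recomputation confirms every line.

no error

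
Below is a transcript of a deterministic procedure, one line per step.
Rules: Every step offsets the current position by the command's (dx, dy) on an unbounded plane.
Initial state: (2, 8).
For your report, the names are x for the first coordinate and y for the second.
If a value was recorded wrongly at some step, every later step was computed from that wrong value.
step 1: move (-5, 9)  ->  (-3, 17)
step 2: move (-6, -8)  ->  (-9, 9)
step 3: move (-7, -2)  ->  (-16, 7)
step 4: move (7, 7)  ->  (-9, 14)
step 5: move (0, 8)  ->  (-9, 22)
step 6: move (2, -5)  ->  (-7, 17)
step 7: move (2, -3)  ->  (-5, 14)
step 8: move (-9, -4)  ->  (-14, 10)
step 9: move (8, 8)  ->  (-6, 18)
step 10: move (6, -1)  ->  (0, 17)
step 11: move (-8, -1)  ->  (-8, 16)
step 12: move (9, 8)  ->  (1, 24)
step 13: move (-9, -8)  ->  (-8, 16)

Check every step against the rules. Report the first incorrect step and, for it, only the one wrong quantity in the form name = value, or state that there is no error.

no error

Step 1: x = 2 + (-5) = -3, y = 8 + (9) = 17 — matches.
Step 2: x = -3 + (-6) = -9, y = 17 + (-8) = 9 — matches.
Step 3: x = -9 + (-7) = -16, y = 9 + (-2) = 7 — verified.
Step 4: x = -16 + (7) = -9, y = 7 + (7) = 14 — confirmed correct.
Step 5: x = -9 + (0) = -9, y = 14 + (8) = 22 — in agreement.
Step 6: x = -9 + (2) = -7, y = 22 + (-5) = 17 — consistent with the transcript.
Step 7: x = -7 + (2) = -5, y = 17 + (-3) = 14 — no discrepancy.
Step 8: x = -5 + (-9) = -14, y = 14 + (-4) = 10 — agrees with the transcript.
Step 9: x = -14 + (8) = -6, y = 10 + (8) = 18 — checks out.
Step 10: x = -6 + (6) = 0, y = 18 + (-1) = 17 — verified.
Step 11: x = 0 + (-8) = -8, y = 17 + (-1) = 16 — same as recorded.
Step 12: x = -8 + (9) = 1, y = 16 + (8) = 24 — exactly as logged.
Step 13: x = 1 + (-9) = -8, y = 24 + (-8) = 16 — consistent with the transcript.
The whole run recomputes cleanly — no discrepancies.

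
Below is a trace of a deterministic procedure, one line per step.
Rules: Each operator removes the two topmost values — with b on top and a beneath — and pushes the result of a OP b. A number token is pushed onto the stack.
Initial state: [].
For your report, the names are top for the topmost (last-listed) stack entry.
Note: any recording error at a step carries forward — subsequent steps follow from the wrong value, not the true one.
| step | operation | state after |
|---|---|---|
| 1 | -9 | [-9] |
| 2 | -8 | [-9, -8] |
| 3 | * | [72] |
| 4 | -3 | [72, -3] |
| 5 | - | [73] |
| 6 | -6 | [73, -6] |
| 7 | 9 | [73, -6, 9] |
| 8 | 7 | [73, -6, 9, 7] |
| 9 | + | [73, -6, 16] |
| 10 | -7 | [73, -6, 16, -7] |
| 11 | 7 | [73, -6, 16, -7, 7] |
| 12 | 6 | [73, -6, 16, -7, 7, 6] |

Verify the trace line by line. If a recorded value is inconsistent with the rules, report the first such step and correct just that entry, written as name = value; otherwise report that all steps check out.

step 5, top = 75

Recomputing the run from the initial state:
step 1: [-9]
step 2: [-9, -8]
step 3: [72]
step 4: [72, -3]
step 5: [75]
step 6: [75, -6]
step 7: [75, -6, 9]
step 8: [75, -6, 9, 7]
step 9: [75, -6, 16]
step 10: [75, -6, 16, -7]
step 11: [75, -6, 16, -7, 7]
step 12: [75, -6, 16, -7, 7, 6]
The first disagreement with the trace is at step 5, where the value should be top = 75.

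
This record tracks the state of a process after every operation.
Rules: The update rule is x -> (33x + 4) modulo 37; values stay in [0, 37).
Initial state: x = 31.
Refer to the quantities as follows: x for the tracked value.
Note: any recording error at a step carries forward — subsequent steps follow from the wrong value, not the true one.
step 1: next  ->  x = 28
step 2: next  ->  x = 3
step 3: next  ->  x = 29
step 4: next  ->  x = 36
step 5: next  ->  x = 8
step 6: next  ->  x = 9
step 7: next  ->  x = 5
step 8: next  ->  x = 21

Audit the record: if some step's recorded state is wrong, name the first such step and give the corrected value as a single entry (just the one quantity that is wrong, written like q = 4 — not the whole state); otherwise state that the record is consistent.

no error

Recomputing the run from the initial state:
step 1: x = 28
step 2: x = 3
step 3: x = 29
step 4: x = 36
step 5: x = 8
step 6: x = 9
step 7: x = 5
step 8: x = 21
This matches the record at every step.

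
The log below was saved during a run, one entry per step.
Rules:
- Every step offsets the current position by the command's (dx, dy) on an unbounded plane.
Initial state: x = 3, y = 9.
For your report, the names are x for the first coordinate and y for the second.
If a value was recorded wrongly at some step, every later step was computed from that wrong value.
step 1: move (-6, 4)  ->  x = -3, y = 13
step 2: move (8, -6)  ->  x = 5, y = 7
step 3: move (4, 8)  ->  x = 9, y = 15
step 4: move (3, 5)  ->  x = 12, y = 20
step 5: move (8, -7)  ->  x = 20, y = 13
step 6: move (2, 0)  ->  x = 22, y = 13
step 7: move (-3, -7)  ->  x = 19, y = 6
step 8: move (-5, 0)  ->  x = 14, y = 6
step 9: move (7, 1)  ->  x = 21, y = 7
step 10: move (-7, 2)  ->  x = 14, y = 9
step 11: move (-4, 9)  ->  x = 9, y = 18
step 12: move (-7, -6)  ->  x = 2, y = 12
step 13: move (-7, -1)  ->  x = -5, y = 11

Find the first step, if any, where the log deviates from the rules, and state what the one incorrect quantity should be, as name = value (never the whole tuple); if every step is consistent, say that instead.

Recomputing the run from the initial state:
step 1: x = -3, y = 13
step 2: x = 5, y = 7
step 3: x = 9, y = 15
step 4: x = 12, y = 20
step 5: x = 20, y = 13
step 6: x = 22, y = 13
step 7: x = 19, y = 6
step 8: x = 14, y = 6
step 9: x = 21, y = 7
step 10: x = 14, y = 9
step 11: x = 10, y = 18
step 12: x = 3, y = 12
step 13: x = -4, y = 11
The first disagreement with the log is at step 11, where the value should be x = 10.

step 11, x = 10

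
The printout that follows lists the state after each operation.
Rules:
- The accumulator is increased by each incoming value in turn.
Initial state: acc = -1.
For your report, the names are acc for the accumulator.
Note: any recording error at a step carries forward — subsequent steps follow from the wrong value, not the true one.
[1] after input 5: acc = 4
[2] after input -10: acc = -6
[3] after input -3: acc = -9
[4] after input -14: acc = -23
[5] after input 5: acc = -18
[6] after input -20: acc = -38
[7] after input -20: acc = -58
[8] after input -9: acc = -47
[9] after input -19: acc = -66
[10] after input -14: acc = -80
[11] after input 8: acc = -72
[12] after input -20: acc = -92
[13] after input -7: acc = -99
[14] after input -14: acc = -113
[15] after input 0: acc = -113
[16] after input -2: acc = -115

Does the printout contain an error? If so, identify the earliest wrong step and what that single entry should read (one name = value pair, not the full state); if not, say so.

Step 1: acc = -1 + 5 = 4 — no discrepancy.
Step 2: acc = 4 + -10 = -6 — exactly as logged.
Step 3: acc = -6 + -3 = -9 — same as recorded.
Step 4: acc = -9 + -14 = -23 — agrees with the printout.
Step 5: acc = -23 + 5 = -18 — in agreement.
Step 6: acc = -18 + -20 = -38 — checks out.
Step 7: acc = -38 + -20 = -58 — no discrepancy.
Step 8: acc = -58 + -9 = -67 — this is not what the printout shows.
First incorrect step: 8; the correct value is acc = -67.

step 8, acc = -67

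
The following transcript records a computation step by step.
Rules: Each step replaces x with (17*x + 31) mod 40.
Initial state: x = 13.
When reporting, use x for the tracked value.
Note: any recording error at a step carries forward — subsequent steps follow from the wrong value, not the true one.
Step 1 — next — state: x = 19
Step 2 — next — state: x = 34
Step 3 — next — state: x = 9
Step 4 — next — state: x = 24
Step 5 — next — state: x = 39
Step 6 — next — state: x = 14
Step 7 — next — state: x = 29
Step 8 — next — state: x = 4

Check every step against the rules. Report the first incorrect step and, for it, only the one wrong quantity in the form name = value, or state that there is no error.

Recomputing the run from the initial state:
step 1: x = 12
step 2: x = 35
step 3: x = 26
step 4: x = 33
step 5: x = 32
step 6: x = 15
step 7: x = 6
step 8: x = 13
The first disagreement with the transcript is at step 1, where the value should be x = 12.

step 1, x = 12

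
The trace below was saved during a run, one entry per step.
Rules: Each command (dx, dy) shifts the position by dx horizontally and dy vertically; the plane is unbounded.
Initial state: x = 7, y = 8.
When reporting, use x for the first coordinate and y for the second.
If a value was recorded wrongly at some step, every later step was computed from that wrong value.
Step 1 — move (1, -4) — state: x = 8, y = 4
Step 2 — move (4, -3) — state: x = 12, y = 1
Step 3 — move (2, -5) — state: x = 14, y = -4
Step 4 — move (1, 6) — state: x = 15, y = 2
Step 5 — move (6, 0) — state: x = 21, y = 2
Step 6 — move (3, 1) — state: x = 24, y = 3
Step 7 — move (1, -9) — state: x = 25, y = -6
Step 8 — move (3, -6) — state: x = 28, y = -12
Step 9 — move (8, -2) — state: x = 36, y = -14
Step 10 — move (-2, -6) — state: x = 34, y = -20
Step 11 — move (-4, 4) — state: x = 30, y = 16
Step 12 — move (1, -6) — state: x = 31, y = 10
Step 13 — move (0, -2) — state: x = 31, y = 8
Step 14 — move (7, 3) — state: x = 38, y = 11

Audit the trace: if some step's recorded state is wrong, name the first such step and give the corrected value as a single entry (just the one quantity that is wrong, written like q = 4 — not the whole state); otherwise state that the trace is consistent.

Step 1: x = 7 + (1) = 8, y = 8 + (-4) = 4 — exactly as logged.
Step 2: x = 8 + (4) = 12, y = 4 + (-3) = 1 — matches.
Step 3: x = 12 + (2) = 14, y = 1 + (-5) = -4 — exactly as logged.
Step 4: x = 14 + (1) = 15, y = -4 + (6) = 2 — agrees with the trace.
Step 5: x = 15 + (6) = 21, y = 2 + (0) = 2 — consistent with the trace.
Step 6: x = 21 + (3) = 24, y = 2 + (1) = 3 — verified.
Step 7: x = 24 + (1) = 25, y = 3 + (-9) = -6 — checks out.
Step 8: x = 25 + (3) = 28, y = -6 + (-6) = -12 — exactly as logged.
Step 9: x = 28 + (8) = 36, y = -12 + (-2) = -14 — no discrepancy.
Step 10: x = 36 + (-2) = 34, y = -14 + (-6) = -20 — verified.
Step 11: x = 34 + (-4) = 30, y = -20 + (4) = -16 — the recorded entry deviates here.
First incorrect step: 11; the correct value is y = -16.

step 11, y = -16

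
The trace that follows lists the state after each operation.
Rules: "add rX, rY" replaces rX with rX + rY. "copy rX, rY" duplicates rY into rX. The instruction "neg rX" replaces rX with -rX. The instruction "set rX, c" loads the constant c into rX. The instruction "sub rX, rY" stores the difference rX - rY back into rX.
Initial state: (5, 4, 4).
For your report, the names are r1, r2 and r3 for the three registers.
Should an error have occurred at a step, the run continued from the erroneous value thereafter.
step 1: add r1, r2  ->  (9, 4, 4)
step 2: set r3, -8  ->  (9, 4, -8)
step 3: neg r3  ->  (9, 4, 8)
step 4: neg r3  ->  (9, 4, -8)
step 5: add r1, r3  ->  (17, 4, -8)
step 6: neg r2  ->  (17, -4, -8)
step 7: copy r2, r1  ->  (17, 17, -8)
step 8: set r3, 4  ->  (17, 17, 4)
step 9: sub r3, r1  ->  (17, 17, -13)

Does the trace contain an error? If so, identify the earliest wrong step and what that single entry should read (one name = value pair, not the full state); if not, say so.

1. r1 = 5 + 4 = 9 (no discrepancy)
2. r3 = -8 (no discrepancy)
3. r3 = -(-8) = 8 (exactly as logged)
4. r3 = -(8) = -8 (agrees with the trace)
5. r1 = 9 + -8 = 1 (the trace has a different value)
The earliest wrong entry is at step 5: it should read r1 = 1.

step 5, r1 = 1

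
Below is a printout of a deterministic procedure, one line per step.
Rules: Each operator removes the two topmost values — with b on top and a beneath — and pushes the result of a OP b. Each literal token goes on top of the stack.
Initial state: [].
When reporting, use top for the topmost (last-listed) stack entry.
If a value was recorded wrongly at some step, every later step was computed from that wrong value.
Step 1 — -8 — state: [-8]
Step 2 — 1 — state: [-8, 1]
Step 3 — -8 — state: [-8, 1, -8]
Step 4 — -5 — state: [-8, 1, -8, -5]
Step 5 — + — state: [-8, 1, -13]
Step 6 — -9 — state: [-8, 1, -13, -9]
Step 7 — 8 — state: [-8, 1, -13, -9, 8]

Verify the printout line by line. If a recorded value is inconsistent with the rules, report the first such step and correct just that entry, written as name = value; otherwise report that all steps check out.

Recomputing the run from the initial state:
step 1: [-8]
step 2: [-8, 1]
step 3: [-8, 1, -8]
step 4: [-8, 1, -8, -5]
step 5: [-8, 1, -13]
step 6: [-8, 1, -13, -9]
step 7: [-8, 1, -13, -9, 8]
This matches the printout at every step.

no error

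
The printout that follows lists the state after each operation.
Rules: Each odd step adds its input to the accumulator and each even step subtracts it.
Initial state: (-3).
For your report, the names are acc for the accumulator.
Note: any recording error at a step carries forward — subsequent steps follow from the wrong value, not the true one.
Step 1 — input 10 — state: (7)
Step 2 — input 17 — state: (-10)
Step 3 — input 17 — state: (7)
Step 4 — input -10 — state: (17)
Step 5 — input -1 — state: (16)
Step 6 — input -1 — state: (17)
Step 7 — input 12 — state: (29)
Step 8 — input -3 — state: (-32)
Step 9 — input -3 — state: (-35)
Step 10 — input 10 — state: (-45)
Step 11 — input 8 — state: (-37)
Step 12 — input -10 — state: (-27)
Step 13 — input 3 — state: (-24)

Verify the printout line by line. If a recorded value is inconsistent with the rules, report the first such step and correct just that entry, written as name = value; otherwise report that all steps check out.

step 8, acc = 32

Step 1: acc = -3 + 10 = 7 — verified.
Step 2: acc = 7 - 17 = -10 — consistent with the printout.
Step 3: acc = -10 + 17 = 7 — exactly as logged.
Step 4: acc = 7 - -10 = 17 — verified.
Step 5: acc = 17 + -1 = 16 — no discrepancy.
Step 6: acc = 16 - -1 = 17 — agrees with the printout.
Step 7: acc = 17 + 12 = 29 — no discrepancy.
Step 8: acc = 29 - -3 = 32 — not what was recorded.
The earliest wrong entry is at step 8: it should read acc = 32.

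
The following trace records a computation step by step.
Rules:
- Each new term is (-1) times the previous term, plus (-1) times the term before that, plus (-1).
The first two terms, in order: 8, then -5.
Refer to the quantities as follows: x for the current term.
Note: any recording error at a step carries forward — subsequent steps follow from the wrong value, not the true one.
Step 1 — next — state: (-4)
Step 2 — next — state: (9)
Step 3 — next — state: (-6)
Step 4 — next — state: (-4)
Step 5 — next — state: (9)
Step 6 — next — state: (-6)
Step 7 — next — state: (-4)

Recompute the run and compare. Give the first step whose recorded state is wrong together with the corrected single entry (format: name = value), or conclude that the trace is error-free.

step 2, x = 8

1. x = -1*(-5) + (-1)*(8) + (-1) = -4 (same as recorded)
2. x = -1*(-4) + (-1)*(-5) + (-1) = 8 (the trace disagrees here)
So the first discrepancy is step 2, where the right value is x = 8.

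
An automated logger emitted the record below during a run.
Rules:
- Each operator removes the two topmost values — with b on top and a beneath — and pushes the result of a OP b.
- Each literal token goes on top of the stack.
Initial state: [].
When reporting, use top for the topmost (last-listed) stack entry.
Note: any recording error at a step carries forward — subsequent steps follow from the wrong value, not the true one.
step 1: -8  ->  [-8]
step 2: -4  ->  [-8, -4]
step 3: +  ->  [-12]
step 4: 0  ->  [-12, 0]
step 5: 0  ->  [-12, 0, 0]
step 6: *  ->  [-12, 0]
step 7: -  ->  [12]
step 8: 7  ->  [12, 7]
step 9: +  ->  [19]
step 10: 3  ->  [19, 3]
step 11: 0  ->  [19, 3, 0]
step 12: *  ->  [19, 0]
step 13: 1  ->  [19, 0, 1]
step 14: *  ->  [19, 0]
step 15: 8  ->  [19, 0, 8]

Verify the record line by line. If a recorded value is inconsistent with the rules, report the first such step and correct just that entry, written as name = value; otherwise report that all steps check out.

step 1: push -8: top = -8 -> exactly as logged
step 2: push -4: top = -4 -> exactly as logged
step 3: -8 + -4 = -12 -> no discrepancy
step 4: push 0: top = 0 -> verified
step 5: push 0: top = 0 -> agrees with the record
step 6: 0 * 0 = 0 -> checks out
step 7: -12 - 0 = -12 -> the entry is off here
That makes step 7 the first incorrect line — top = -12 is what it should show.

step 7, top = -12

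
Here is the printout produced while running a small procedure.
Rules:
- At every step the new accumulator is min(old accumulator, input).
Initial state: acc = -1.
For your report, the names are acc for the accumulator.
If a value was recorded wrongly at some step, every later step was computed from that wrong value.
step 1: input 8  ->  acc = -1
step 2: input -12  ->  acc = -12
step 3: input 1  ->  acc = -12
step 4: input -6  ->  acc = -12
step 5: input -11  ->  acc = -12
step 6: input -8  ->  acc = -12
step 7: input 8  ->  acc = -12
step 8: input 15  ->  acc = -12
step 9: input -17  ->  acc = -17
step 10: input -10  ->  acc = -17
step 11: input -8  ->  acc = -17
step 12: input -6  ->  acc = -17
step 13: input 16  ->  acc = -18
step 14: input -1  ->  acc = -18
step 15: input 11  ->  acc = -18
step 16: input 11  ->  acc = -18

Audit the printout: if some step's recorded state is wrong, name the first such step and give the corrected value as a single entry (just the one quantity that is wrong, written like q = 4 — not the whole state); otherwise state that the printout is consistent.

step 13, acc = -17

step 1: acc = min(-1, 8) = -1 -> verified
step 2: acc = min(-1, -12) = -12 -> in agreement
step 3: acc = min(-12, 1) = -12 -> confirmed correct
step 4: acc = min(-12, -6) = -12 -> agrees with the printout
step 5: acc = min(-12, -11) = -12 -> verified
step 6: acc = min(-12, -8) = -12 -> exactly as logged
step 7: acc = min(-12, 8) = -12 -> no discrepancy
step 8: acc = min(-12, 15) = -12 -> verified
step 9: acc = min(-12, -17) = -17 -> no discrepancy
step 10: acc = min(-17, -10) = -17 -> confirmed correct
step 11: acc = min(-17, -8) = -17 -> confirmed correct
step 12: acc = min(-17, -6) = -17 -> in agreement
step 13: acc = min(-17, 16) = -17 -> the entry is off here
First deviation found at step 13; the corrected entry is acc = -17.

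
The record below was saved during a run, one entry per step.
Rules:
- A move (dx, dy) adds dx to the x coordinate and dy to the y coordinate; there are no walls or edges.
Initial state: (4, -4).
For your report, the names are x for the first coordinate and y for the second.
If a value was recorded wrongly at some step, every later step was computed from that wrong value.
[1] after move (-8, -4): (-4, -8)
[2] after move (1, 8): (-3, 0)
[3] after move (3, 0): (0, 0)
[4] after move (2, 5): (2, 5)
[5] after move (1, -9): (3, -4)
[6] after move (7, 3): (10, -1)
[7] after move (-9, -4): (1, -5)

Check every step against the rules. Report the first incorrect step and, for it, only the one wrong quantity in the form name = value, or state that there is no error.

Recomputing the run from the initial state:
step 1: x = -4, y = -8
step 2: x = -3, y = 0
step 3: x = 0, y = 0
step 4: x = 2, y = 5
step 5: x = 3, y = -4
step 6: x = 10, y = -1
step 7: x = 1, y = -5
This matches the record at every step.

no error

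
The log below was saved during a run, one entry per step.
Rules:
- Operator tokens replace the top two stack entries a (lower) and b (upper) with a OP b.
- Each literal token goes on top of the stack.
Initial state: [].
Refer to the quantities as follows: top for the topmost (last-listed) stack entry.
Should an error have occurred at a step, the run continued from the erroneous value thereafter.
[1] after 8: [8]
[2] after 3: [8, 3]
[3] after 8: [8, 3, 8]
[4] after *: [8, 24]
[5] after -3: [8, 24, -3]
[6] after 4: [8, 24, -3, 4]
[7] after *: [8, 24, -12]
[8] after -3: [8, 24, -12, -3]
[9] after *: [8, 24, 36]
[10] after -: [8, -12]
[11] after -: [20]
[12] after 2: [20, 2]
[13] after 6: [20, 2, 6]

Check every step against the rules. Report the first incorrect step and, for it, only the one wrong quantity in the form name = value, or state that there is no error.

no error

1. push 8: top = 8 (checks out)
2. push 3: top = 3 (same as recorded)
3. push 8: top = 8 (same as recorded)
4. 3 * 8 = 24 (confirmed correct)
5. push -3: top = -3 (checks out)
6. push 4: top = 4 (no discrepancy)
7. -3 * 4 = -12 (agrees with the log)
8. push -3: top = -3 (matches)
9. -12 * -3 = 36 (confirmed correct)
10. 24 - 36 = -12 (in agreement)
11. 8 - -12 = 20 (in agreement)
12. push 2: top = 2 (exactly as logged)
13. push 6: top = 6 (no discrepancy)
Every step is consistent.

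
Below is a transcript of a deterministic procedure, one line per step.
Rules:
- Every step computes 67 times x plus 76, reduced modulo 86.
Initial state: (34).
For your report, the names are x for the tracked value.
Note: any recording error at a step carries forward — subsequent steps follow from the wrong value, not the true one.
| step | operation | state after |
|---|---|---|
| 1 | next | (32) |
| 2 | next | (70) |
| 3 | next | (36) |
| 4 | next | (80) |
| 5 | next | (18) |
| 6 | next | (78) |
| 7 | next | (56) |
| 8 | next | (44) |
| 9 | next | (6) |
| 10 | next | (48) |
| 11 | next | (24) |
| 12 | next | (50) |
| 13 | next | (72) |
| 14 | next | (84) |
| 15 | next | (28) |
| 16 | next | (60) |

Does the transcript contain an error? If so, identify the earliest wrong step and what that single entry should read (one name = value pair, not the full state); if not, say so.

1. x = (67*34 + 76) mod 86 = 32 (same as recorded)
2. x = (67*32 + 76) mod 86 = 70 (checks out)
3. x = (67*70 + 76) mod 86 = 36 (in agreement)
4. x = (67*36 + 76) mod 86 = 80 (verified)
5. x = (67*80 + 76) mod 86 = 18 (consistent with the transcript)
6. x = (67*18 + 76) mod 86 = 78 (checks out)
7. x = (67*78 + 76) mod 86 = 56 (consistent with the transcript)
8. x = (67*56 + 76) mod 86 = 44 (consistent with the transcript)
9. x = (67*44 + 76) mod 86 = 14 (first mismatch against the transcript)
First deviation found at step 9; the corrected entry is x = 14.

step 9, x = 14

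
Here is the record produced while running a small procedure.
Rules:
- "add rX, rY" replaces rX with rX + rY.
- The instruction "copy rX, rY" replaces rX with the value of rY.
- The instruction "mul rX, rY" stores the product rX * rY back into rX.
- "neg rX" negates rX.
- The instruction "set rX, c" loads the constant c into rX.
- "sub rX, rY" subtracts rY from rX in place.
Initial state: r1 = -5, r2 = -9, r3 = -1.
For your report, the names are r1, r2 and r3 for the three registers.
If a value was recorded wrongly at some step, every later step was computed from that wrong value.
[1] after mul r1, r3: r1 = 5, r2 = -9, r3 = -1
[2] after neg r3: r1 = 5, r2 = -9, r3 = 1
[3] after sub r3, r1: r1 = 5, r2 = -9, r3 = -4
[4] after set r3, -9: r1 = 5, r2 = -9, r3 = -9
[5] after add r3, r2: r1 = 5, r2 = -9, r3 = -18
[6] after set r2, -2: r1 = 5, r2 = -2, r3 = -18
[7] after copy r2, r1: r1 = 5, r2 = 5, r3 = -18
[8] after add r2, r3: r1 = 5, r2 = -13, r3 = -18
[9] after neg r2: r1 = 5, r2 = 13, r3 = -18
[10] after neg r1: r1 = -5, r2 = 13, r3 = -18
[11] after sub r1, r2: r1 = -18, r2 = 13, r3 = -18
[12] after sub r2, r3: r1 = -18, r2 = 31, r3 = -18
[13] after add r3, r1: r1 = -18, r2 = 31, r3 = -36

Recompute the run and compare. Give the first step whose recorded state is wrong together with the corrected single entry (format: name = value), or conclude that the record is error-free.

no error

1. r1 = -5 * -1 = 5 (agrees with the record)
2. r3 = -(-1) = 1 (in agreement)
3. r3 = 1 - 5 = -4 (agrees with the record)
4. r3 = -9 (verified)
5. r3 = -9 + -9 = -18 (confirmed correct)
6. r2 = -2 (agrees with the record)
7. r2 = 5 (matches)
8. r2 = 5 + -18 = -13 (exactly as logged)
9. r2 = -(-13) = 13 (same as recorded)
10. r1 = -(5) = -5 (no discrepancy)
11. r1 = -5 - 13 = -18 (exactly as logged)
12. r2 = 13 - -18 = 31 (confirmed correct)
13. r3 = -18 + -18 = -36 (confirmed correct)
The recomputation confirms every line.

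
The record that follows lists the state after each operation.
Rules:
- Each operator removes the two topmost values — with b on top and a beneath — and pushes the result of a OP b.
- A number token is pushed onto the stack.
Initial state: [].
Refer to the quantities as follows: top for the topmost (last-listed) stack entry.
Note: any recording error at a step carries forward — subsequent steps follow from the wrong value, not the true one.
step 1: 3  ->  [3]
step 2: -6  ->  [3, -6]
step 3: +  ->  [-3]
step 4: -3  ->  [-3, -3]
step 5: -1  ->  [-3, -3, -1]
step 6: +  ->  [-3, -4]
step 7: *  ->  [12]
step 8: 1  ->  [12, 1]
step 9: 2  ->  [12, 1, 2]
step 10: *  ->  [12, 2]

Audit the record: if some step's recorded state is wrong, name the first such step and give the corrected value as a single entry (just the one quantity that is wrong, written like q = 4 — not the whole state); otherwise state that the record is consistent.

no error

1. push 3: top = 3 (checks out)
2. push -6: top = -6 (matches)
3. 3 + -6 = -3 (checks out)
4. push -3: top = -3 (consistent with the record)
5. push -1: top = -1 (no discrepancy)
6. -3 + -1 = -4 (same as recorded)
7. -3 * -4 = 12 (confirmed correct)
8. push 1: top = 1 (in agreement)
9. push 2: top = 2 (in agreement)
10. 1 * 2 = 2 (same as recorded)
No step deviates from the rules.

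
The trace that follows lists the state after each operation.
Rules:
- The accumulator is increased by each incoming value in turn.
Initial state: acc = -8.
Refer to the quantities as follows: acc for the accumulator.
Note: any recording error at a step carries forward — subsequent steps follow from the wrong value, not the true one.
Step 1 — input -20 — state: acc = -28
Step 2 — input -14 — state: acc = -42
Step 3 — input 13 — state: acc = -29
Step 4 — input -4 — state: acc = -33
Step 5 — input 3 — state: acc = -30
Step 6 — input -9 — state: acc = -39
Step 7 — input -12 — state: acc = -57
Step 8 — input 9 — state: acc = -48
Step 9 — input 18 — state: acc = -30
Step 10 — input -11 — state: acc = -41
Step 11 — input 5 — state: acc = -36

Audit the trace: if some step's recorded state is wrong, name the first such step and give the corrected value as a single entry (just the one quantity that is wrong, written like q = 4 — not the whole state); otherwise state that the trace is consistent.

step 7, acc = -51

Recomputing the run from the initial state:
step 1: acc = -28
step 2: acc = -42
step 3: acc = -29
step 4: acc = -33
step 5: acc = -30
step 6: acc = -39
step 7: acc = -51
step 8: acc = -42
step 9: acc = -24
step 10: acc = -35
step 11: acc = -30
The first disagreement with the trace is at step 7, where the value should be acc = -51.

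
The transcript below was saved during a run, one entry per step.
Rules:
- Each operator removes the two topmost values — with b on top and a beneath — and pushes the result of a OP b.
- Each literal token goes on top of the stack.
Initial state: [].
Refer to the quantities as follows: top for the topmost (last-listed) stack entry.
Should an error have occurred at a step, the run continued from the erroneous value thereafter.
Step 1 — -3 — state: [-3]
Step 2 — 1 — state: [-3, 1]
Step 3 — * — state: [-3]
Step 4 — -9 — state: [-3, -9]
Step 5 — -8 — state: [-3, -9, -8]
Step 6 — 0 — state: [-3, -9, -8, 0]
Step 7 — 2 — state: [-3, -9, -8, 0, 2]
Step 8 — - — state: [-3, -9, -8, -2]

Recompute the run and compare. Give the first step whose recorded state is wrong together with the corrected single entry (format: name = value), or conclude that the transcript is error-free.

no error

Recomputing the run from the initial state:
step 1: [-3]
step 2: [-3, 1]
step 3: [-3]
step 4: [-3, -9]
step 5: [-3, -9, -8]
step 6: [-3, -9, -8, 0]
step 7: [-3, -9, -8, 0, 2]
step 8: [-3, -9, -8, -2]
This matches the transcript at every step.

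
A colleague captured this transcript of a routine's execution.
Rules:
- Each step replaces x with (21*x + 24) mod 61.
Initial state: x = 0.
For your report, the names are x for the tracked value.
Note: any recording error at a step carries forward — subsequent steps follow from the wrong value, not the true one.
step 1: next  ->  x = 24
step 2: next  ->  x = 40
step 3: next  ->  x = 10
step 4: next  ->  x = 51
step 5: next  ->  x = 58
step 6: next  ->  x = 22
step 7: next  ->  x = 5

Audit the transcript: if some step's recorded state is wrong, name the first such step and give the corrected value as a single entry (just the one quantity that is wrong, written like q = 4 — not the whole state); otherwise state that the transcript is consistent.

Recomputing the run from the initial state:
step 1: x = 24
step 2: x = 40
step 3: x = 10
step 4: x = 51
step 5: x = 58
step 6: x = 22
step 7: x = 59
The first disagreement with the transcript is at step 7, where the value should be x = 59.

step 7, x = 59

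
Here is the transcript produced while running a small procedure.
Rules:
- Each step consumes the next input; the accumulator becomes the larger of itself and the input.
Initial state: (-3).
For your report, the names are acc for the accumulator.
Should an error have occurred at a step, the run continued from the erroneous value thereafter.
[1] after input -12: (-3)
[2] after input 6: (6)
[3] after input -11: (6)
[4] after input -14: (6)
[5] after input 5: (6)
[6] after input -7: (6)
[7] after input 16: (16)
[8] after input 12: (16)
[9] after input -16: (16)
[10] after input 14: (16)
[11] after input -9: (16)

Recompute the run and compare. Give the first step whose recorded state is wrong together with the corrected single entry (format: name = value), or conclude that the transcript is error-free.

no error

Step 1: acc = max(-3, -12) = -3 — verified.
Step 2: acc = max(-3, 6) = 6 — matches.
Step 3: acc = max(6, -11) = 6 — agrees with the transcript.
Step 4: acc = max(6, -14) = 6 — verified.
Step 5: acc = max(6, 5) = 6 — verified.
Step 6: acc = max(6, -7) = 6 — agrees with the transcript.
Step 7: acc = max(6, 16) = 16 — matches.
Step 8: acc = max(16, 12) = 16 — same as recorded.
Step 9: acc = max(16, -16) = 16 — in agreement.
Step 10: acc = max(16, 14) = 16 — same as recorded.
Step 11: acc = max(16, -9) = 16 — consistent with the transcript.
Nothing is out of place; the run is error-free.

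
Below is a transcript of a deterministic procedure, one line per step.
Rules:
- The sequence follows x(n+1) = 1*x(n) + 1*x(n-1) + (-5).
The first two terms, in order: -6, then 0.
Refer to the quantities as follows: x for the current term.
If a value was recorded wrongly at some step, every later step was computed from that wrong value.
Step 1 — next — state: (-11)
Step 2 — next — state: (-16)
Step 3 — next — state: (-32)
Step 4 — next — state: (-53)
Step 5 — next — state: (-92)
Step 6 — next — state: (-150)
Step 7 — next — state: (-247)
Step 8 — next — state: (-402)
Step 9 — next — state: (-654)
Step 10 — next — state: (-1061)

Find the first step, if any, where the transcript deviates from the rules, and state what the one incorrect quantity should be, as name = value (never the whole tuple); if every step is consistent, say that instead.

1. x = 1*(0) + (1)*(-6) + (-5) = -11 (in agreement)
2. x = 1*(-11) + (1)*(0) + (-5) = -16 (exactly as logged)
3. x = 1*(-16) + (1)*(-11) + (-5) = -32 (matches)
4. x = 1*(-32) + (1)*(-16) + (-5) = -53 (in agreement)
5. x = 1*(-53) + (1)*(-32) + (-5) = -90 (first mismatch against the transcript)
Step 5 is the first one off; corrected, x = -90.

step 5, x = -90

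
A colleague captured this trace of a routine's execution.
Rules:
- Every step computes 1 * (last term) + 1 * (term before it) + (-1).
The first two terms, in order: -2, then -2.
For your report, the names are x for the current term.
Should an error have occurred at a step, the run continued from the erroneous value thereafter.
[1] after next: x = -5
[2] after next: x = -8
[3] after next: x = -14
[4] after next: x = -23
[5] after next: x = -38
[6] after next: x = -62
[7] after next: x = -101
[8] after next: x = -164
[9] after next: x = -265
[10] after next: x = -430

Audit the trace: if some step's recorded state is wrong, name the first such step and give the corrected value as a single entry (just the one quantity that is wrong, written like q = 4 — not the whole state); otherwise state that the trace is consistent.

Recomputing the run from the initial state:
step 1: x = -5
step 2: x = -8
step 3: x = -14
step 4: x = -23
step 5: x = -38
step 6: x = -62
step 7: x = -101
step 8: x = -164
step 9: x = -266
step 10: x = -431
The first disagreement with the trace is at step 9, where the value should be x = -266.

step 9, x = -266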